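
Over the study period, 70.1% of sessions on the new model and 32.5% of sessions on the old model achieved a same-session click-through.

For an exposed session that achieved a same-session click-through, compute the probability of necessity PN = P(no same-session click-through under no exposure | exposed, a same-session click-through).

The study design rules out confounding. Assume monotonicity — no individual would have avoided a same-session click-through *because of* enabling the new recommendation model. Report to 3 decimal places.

p₁ = 0.701, p₀ = 0.325.
Under exogeneity and monotonicity, PN = (p₁ − p₀) / p₁.
PN = (0.701 − 0.325) / 0.701 = 0.376 / 0.701 ≈ 0.5364

PN ≈ 0.536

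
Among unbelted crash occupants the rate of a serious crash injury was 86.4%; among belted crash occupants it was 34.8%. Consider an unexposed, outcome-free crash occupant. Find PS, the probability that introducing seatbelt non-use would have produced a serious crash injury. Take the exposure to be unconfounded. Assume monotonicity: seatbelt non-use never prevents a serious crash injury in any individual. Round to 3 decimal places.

p₁ = 0.864, p₀ = 0.348.
Under exogeneity and monotonicity, PS = (p₁ − p₀) / (1 − p₀).
PS = (0.864 − 0.348) / (1 − 0.348) = 0.516 / 0.652 ≈ 0.7914

PS ≈ 0.791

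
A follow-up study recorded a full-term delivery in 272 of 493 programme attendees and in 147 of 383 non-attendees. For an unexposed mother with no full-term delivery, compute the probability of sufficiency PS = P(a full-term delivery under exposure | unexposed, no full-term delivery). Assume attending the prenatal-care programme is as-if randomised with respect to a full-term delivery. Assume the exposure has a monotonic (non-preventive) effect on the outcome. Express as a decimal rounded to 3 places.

PS ≈ 0.273

p₁ = P(outcome | exposed) = 272/493 = 0.55172
p₀ = P(outcome | unexposed) = 147/383 = 0.38381
Under exogeneity and monotonicity, PS = (p₁ − p₀) / (1 − p₀).
PS = (0.55172 − 0.38381) / (1 − 0.38381) = 0.16791 / 0.61619 ≈ 0.2725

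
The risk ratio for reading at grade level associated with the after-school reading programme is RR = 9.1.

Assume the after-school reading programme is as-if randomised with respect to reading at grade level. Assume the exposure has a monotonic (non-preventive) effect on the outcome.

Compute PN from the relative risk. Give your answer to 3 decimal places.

Under exogeneity and monotonicity, PN = (RR − 1) / RR = 1 − 1/RR.
PN = (9.1 − 1) / 9.1 = 8.1 / 9.1 ≈ 0.8901

PN ≈ 0.890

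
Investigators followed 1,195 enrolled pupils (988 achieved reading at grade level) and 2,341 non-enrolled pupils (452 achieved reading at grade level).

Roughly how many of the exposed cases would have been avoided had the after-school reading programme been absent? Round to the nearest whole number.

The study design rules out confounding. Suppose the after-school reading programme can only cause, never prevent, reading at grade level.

about 757 cases

p₁ = P(outcome | exposed) = 988/1195 = 0.82678
p₀ = P(outcome | unexposed) = 452/2341 = 0.19308
PN = (p₁ − p₀)/p₁ = (0.82678 − 0.19308) / 0.82678 ≈ 0.76647.
Attributable cases ≈ PN × (exposed cases) = 0.76647 × 988 ≈ 757.27.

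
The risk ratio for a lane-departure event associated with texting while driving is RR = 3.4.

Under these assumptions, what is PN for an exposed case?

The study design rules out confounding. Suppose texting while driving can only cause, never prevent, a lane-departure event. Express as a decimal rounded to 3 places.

PN ≈ 0.706

Under exogeneity and monotonicity, PN = (RR − 1) / RR = 1 − 1/RR.
PN = (3.4 − 1) / 3.4 = 2.4 / 3.4 ≈ 0.7059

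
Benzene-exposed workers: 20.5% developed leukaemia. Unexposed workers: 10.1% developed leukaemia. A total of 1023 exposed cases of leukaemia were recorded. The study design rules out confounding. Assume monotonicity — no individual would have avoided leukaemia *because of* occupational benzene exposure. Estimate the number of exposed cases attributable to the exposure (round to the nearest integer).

about 519 cases

p₁ = 0.205, p₀ = 0.101.
PN = (p₁ − p₀)/p₁ = (0.205 − 0.101) / 0.205 ≈ 0.50732.
Attributable cases ≈ PN × (exposed cases) = 0.50732 × 1023 ≈ 518.99.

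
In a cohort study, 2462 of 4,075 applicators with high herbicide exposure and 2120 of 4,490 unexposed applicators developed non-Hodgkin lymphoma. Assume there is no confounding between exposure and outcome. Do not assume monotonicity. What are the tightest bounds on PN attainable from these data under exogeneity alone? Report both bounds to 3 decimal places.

p₁ = P(outcome | exposed) = 2462/4075 = 0.60417
p₀ = P(outcome | unexposed) = 2120/4490 = 0.47216
Under exogeneity alone the bounds on PN are max{0,(p₁−p₀)/p₁} ≤ PN ≤ min{1,(1−p₀)/p₁}.
  lower = (p₁ − p₀)/p₁ = 0.13201 / 0.60417 ≈ 0.2185
  upper = min{1, (1 − p₀)/p₁} = 0.52784 / 0.60417 ≈ 0.8737

0.218 ≤ PN ≤ 0.874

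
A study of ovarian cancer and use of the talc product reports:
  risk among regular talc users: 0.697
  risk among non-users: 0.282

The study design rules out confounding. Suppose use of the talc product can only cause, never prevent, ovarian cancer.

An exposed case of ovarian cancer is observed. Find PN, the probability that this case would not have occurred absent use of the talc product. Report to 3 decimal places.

Let p₁ = 0.697, p₀ = 0.282.
Under exogeneity and monotonicity, PN = (p₁ − p₀) / p₁.
PN = (0.697 − 0.282) / 0.697 = 0.415 / 0.697 ≈ 0.5954

PN ≈ 0.595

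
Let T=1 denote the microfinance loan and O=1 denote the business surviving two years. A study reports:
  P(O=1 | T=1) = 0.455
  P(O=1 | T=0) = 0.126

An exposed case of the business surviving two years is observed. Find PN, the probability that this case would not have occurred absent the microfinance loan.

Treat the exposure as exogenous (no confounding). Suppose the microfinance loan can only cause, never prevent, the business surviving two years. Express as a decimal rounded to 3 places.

PN ≈ 0.723

Let p₁ = 0.455, p₀ = 0.126.
Under exogeneity and monotonicity, PN = (p₁ − p₀) / p₁.
PN = (0.455 − 0.126) / 0.455 = 0.329 / 0.455 ≈ 0.7231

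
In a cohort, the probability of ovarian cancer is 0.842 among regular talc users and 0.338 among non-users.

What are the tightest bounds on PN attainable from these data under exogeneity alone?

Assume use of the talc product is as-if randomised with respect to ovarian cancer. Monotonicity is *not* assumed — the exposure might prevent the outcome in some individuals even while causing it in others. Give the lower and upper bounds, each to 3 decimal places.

0.599 ≤ PN ≤ 0.786

Let p₁ = 0.842, p₀ = 0.338.
Under exogeneity alone the bounds on PN are max{0,(p₁−p₀)/p₁} ≤ PN ≤ min{1,(1−p₀)/p₁}.
  lower = (p₁ − p₀)/p₁ = 0.504 / 0.842 ≈ 0.5986
  upper = min{1, (1 − p₀)/p₁} = 0.662 / 0.842 ≈ 0.7862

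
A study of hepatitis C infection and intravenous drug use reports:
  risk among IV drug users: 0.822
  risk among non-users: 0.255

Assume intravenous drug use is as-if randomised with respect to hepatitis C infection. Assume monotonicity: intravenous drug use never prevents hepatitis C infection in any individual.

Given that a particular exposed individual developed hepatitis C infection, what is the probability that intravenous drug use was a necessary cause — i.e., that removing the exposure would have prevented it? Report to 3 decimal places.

Let p₁ = 0.822, p₀ = 0.255.
Under exogeneity and monotonicity, PN = (p₁ − p₀) / p₁.
PN = (0.822 − 0.255) / 0.822 = 0.567 / 0.822 ≈ 0.6898

PN ≈ 0.690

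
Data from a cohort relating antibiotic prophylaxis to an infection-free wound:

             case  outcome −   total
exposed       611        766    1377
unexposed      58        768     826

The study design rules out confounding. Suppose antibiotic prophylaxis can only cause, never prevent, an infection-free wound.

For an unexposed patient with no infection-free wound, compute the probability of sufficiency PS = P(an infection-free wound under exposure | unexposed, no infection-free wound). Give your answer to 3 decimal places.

PS ≈ 0.402

p₁ = P(outcome | exposed) = 611/1377 = 0.44372
p₀ = P(outcome | unexposed) = 58/826 = 0.070218
Under exogeneity and monotonicity, PS = (p₁ − p₀)/(1 − p₀).
PS = (0.44372 − 0.070218) / 0.92978 ≈ 0.4017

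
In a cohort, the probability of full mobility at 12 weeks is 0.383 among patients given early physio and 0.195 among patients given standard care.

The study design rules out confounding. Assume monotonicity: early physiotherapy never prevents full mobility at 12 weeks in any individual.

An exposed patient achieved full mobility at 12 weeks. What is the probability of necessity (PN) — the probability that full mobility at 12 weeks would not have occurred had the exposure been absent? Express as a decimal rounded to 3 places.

Let p₁ = 0.383, p₀ = 0.195.
Under exogeneity and monotonicity, PN = (p₁ − p₀) / p₁.
PN = (0.383 − 0.195) / 0.383 = 0.188 / 0.383 ≈ 0.4909

PN ≈ 0.491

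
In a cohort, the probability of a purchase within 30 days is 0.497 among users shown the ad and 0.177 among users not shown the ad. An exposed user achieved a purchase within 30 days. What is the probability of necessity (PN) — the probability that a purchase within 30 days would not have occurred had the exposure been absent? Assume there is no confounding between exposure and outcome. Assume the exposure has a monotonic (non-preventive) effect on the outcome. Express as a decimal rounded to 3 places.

PN ≈ 0.644

Let p₁ = 0.497, p₀ = 0.177.
Under exogeneity and monotonicity, PN = (p₁ − p₀) / p₁.
PN = (0.497 − 0.177) / 0.497 = 0.32 / 0.497 ≈ 0.6439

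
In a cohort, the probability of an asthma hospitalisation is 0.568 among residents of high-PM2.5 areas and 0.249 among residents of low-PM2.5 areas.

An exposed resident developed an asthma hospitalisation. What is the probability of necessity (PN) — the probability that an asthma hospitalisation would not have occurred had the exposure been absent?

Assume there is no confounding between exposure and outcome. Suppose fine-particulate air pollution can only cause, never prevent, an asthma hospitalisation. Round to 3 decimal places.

Let p₁ = 0.568, p₀ = 0.249.
Under exogeneity and monotonicity, PN = (p₁ − p₀) / p₁.
PN = (0.568 − 0.249) / 0.568 = 0.319 / 0.568 ≈ 0.5616

PN ≈ 0.562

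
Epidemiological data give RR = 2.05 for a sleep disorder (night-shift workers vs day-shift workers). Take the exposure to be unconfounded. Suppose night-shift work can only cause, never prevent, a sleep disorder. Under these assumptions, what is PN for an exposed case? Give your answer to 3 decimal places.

Under exogeneity and monotonicity, PN = (RR − 1) / RR = 1 − 1/RR.
PN = (2.05 − 1) / 2.05 = 1.05 / 2.05 ≈ 0.5122

PN ≈ 0.512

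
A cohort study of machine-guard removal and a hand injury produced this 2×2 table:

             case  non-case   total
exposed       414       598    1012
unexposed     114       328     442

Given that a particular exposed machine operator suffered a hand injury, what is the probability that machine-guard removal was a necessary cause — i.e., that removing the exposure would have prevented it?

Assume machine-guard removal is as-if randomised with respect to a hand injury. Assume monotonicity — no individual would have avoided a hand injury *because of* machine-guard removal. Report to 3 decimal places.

p₁ = P(outcome | exposed) = 414/1012 = 0.40909
p₀ = P(outcome | unexposed) = 114/442 = 0.25792
Under exogeneity and monotonicity, PN = (p₁ − p₀) / p₁.
PN = (0.40909 − 0.25792) / 0.40909 = 0.15117 / 0.40909 ≈ 0.3695

PN ≈ 0.370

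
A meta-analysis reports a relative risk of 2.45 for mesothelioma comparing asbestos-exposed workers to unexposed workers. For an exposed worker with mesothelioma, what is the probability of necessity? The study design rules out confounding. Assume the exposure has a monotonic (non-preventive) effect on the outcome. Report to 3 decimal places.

Under exogeneity and monotonicity, PN = (RR − 1) / RR = 1 − 1/RR.
PN = (2.45 − 1) / 2.45 = 1.45 / 2.45 ≈ 0.5918

PN ≈ 0.592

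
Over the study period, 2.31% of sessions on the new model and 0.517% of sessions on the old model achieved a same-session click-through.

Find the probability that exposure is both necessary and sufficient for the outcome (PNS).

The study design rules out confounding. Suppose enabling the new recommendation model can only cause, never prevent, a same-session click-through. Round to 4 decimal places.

p₁ = 0.0231, p₀ = 0.00517.
Under exogeneity and monotonicity, PNS = p₁ − p₀.
PNS = 0.0231 − 0.00517 = 0.01793

PNS ≈ 0.0179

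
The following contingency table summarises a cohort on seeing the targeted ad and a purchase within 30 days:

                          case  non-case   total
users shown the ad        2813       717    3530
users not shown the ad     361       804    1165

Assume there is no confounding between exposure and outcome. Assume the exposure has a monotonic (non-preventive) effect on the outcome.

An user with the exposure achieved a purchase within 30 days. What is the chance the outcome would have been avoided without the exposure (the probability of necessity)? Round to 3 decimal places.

PN ≈ 0.611

p₁ = P(outcome | exposed) = 2813/3530 = 0.79688
p₀ = P(outcome | unexposed) = 361/1165 = 0.30987
Under exogeneity and monotonicity, PN = (p₁ − p₀)/p₁.
PN = (0.79688 − 0.30987) / 0.79688 ≈ 0.6111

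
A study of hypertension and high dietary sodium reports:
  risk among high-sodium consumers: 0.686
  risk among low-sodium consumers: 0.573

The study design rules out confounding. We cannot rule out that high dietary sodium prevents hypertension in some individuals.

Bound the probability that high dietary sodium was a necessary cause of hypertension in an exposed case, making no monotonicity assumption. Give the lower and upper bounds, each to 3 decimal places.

Let p₁ = 0.686, p₀ = 0.573.
Under exogeneity alone the bounds on PN are max{0,(p₁−p₀)/p₁} ≤ PN ≤ min{1,(1−p₀)/p₁}.
  lower = (p₁ − p₀)/p₁ = 0.113 / 0.686 ≈ 0.1647
  upper = min{1, (1 − p₀)/p₁} = 0.427 / 0.686 ≈ 0.6224

0.165 ≤ PN ≤ 0.622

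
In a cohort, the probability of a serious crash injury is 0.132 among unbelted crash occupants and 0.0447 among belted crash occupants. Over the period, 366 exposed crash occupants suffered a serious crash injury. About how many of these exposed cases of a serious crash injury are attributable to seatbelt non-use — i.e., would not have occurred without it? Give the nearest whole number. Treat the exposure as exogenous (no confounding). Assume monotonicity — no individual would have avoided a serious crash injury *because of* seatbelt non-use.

about 242 cases

Let p₁ = 0.132, p₀ = 0.0447.
PN = (p₁ − p₀)/p₁ = (0.132 − 0.0447) / 0.132 ≈ 0.66136.
Attributable cases ≈ PN × (exposed cases) = 0.66136 × 366 ≈ 242.06.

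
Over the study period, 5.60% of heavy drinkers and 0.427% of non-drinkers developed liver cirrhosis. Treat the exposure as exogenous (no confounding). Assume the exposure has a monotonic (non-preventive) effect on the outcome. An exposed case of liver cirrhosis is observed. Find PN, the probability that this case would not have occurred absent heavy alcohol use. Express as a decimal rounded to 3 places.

PN ≈ 0.924

p₁ = 0.056, p₀ = 0.00427.
Under exogeneity and monotonicity, PN = (p₁ − p₀) / p₁.
PN = (0.056 − 0.00427) / 0.056 = 0.05173 / 0.056 ≈ 0.9238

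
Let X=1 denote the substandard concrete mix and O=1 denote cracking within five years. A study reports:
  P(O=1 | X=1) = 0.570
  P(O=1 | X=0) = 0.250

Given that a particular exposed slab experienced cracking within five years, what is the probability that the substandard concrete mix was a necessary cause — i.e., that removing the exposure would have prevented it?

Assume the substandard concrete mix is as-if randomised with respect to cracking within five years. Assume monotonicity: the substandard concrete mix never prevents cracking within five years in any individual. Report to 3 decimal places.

PN ≈ 0.561

Let p₁ = 0.57, p₀ = 0.25.
Under exogeneity and monotonicity, PN = (p₁ − p₀) / p₁.
PN = (0.57 − 0.25) / 0.57 = 0.32 / 0.57 ≈ 0.5614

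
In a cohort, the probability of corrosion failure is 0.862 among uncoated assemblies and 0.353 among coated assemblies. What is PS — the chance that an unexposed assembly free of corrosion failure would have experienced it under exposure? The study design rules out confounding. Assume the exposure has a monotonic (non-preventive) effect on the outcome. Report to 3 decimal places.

Let p₁ = 0.862, p₀ = 0.353.
Under exogeneity and monotonicity, PS = (p₁ − p₀) / (1 − p₀).
PS = (0.862 − 0.353) / (1 − 0.353) = 0.509 / 0.647 ≈ 0.7867

PS ≈ 0.787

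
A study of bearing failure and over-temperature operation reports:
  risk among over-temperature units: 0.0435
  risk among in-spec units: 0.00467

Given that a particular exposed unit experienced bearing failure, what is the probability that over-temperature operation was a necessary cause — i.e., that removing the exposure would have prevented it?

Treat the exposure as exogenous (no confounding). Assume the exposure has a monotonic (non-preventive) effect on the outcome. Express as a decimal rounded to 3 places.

PN ≈ 0.893

Let p₁ = 0.0435, p₀ = 0.00467.
Under exogeneity and monotonicity, PN = (p₁ − p₀) / p₁.
PN = (0.0435 − 0.00467) / 0.0435 = 0.03883 / 0.0435 ≈ 0.8926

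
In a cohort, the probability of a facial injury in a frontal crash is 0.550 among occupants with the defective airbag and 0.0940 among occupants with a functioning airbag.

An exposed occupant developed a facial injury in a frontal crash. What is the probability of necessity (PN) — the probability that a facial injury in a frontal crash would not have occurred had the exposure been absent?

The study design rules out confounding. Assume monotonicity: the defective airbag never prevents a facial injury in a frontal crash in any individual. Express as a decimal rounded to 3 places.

Let p₁ = 0.55, p₀ = 0.094.
Under exogeneity and monotonicity, PN = (p₁ − p₀) / p₁.
PN = (0.55 − 0.094) / 0.55 = 0.456 / 0.55 ≈ 0.8291

PN ≈ 0.829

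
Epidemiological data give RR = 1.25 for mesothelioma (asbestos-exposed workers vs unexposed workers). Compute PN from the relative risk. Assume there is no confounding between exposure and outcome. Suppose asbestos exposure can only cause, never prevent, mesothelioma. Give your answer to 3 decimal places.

PN ≈ 0.200

Under exogeneity and monotonicity, PN = (RR − 1) / RR = 1 − 1/RR.
PN = (1.25 − 1) / 1.25 = 0.25 / 1.25 ≈ 0.2000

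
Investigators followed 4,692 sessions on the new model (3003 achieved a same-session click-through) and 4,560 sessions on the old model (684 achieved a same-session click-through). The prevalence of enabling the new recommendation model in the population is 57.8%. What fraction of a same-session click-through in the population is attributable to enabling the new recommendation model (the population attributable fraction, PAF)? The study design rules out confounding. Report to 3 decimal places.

PAF ≈ 0.654

p₁ = P(outcome | exposed) = 3003/4692 = 0.64003
p₀ = P(outcome | unexposed) = 684/4560 = 0.15
Overall risk P(Y=1) = π·p₁ + (1−π)·p₀ = 0.578×0.64003 + 0.422×0.15 = 0.43323.
Under exogeneity, PAF = [P(Y=1) − p₀] / P(Y=1).
PAF = (0.43323 − 0.15) / 0.43323 ≈ 0.6538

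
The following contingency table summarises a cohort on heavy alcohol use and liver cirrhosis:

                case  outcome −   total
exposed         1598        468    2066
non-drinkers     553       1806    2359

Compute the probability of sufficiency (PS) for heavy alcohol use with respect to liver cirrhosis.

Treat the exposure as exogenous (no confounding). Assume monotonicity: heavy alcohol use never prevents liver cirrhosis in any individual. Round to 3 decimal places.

PS ≈ 0.704

p₁ = P(outcome | exposed) = 1598/2066 = 0.77348
p₀ = P(outcome | unexposed) = 553/2359 = 0.23442
Under exogeneity and monotonicity, PS = (p₁ − p₀) / (1 − p₀).
PS = (0.77348 − 0.23442) / (1 − 0.23442) = 0.53905 / 0.76558 ≈ 0.7041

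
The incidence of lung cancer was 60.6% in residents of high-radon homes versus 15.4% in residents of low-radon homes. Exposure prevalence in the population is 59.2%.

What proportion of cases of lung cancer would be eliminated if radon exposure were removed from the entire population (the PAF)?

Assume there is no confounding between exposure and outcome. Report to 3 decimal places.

p₁ = 0.606, p₀ = 0.154.
Overall risk P(Y=1) = π·p₁ + (1−π)·p₀ = 0.592×0.606 + 0.408×0.154 = 0.42158.
Under exogeneity, PAF = [P(Y=1) − p₀] / P(Y=1).
PAF = (0.42158 − 0.154) / 0.42158 ≈ 0.6347

PAF ≈ 0.635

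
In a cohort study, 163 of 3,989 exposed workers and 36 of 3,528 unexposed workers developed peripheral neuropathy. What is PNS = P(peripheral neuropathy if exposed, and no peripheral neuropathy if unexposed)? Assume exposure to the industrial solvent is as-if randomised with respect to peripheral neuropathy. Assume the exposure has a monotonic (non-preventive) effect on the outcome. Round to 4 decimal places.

p₁ = P(outcome | exposed) = 163/3989 = 0.040862
p₀ = P(outcome | unexposed) = 36/3528 = 0.010204
Under exogeneity and monotonicity, PNS = p₁ − p₀.
PNS = 0.040862 − 0.010204 = 0.030658

PNS ≈ 0.0307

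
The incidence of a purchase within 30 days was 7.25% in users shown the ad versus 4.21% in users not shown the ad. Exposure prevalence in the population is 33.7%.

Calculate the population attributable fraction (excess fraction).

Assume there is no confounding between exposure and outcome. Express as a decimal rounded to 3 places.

p₁ = 0.0725, p₀ = 0.0421.
Overall risk P(Y=1) = π·p₁ + (1−π)·p₀ = 0.337×0.0725 + 0.663×0.0421 = 0.052345.
Under exogeneity, PAF = [P(Y=1) − p₀] / P(Y=1).
PAF = (0.052345 − 0.0421) / 0.052345 ≈ 0.1957

PAF ≈ 0.196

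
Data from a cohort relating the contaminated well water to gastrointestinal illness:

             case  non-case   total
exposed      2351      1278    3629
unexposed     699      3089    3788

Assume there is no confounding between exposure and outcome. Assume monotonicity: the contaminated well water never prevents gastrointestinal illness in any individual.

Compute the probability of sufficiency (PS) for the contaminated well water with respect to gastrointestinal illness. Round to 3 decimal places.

PS ≈ 0.568

p₁ = P(outcome | exposed) = 2351/3629 = 0.64784
p₀ = P(outcome | unexposed) = 699/3788 = 0.18453
Under exogeneity and monotonicity, PS = (p₁ − p₀)/(1 − p₀).
PS = (0.64784 − 0.18453) / 0.81547 ≈ 0.5681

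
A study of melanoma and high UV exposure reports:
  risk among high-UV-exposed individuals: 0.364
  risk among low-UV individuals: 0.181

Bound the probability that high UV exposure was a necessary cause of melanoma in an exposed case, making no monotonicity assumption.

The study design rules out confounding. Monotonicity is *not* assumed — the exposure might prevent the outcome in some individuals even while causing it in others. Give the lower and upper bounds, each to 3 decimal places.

Let p₁ = 0.364, p₀ = 0.181.
Under exogeneity alone the bounds on PN are max{0,(p₁−p₀)/p₁} ≤ PN ≤ min{1,(1−p₀)/p₁}.
  lower = (p₁ − p₀)/p₁ = 0.183 / 0.364 ≈ 0.5027
  upper = min{1, (1 − p₀)/p₁} = 0.819 / 0.364 ≈ 2.2500 → capped at 1

0.503 ≤ PN ≤ 1.000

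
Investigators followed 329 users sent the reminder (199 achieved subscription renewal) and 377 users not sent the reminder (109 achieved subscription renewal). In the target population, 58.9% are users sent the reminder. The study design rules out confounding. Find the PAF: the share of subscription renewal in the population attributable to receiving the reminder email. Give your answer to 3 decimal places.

PAF ≈ 0.391

p₁ = P(outcome | exposed) = 199/329 = 0.60486
p₀ = P(outcome | unexposed) = 109/377 = 0.28912
Overall risk P(Y=1) = π·p₁ + (1−π)·p₀ = 0.589×0.60486 + 0.411×0.28912 = 0.47509.
Under exogeneity, PAF = [P(Y=1) − p₀] / P(Y=1).
PAF = (0.47509 − 0.28912) / 0.47509 ≈ 0.3914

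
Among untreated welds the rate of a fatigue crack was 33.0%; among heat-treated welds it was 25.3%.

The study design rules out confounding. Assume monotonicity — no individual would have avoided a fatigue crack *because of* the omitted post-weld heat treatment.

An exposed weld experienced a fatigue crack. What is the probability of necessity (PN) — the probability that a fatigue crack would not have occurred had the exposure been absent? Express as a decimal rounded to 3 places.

p₁ = 0.33, p₀ = 0.253.
Under exogeneity and monotonicity, PN = (p₁ − p₀) / p₁.
PN = (0.33 − 0.253) / 0.33 = 0.077 / 0.33 ≈ 0.2333

PN ≈ 0.233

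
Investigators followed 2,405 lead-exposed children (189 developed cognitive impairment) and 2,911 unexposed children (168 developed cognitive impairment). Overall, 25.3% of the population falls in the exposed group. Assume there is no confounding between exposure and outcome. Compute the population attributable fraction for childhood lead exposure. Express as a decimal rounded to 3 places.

p₁ = P(outcome | exposed) = 189/2405 = 0.078586
p₀ = P(outcome | unexposed) = 168/2911 = 0.057712
Overall risk P(Y=1) = π·p₁ + (1−π)·p₀ = 0.253×0.078586 + 0.747×0.057712 = 0.062993.
Under exogeneity, PAF = [P(Y=1) − p₀] / P(Y=1).
PAF = (0.062993 − 0.057712) / 0.062993 ≈ 0.0838

PAF ≈ 0.084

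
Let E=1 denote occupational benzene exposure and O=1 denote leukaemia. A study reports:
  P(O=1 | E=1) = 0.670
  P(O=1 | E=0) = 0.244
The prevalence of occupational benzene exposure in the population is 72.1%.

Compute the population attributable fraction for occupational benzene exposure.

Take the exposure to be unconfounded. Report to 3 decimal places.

Let p₁ = 0.67, p₀ = 0.244.
Overall risk P(Y=1) = π·p₁ + (1−π)·p₀ = 0.721×0.67 + 0.279×0.244 = 0.55115.
Under exogeneity, PAF = [P(Y=1) − p₀] / P(Y=1).
PAF = (0.55115 − 0.244) / 0.55115 ≈ 0.5573

PAF ≈ 0.557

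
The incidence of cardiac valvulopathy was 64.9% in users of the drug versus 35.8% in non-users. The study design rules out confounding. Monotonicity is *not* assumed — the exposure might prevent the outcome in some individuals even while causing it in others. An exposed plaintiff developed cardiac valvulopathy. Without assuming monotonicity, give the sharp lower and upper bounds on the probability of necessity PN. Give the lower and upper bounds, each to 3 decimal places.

p₁ = 0.649, p₀ = 0.358.
Under exogeneity alone the bounds on PN are max{0,(p₁−p₀)/p₁} ≤ PN ≤ min{1,(1−p₀)/p₁}.
  lower = (p₁ − p₀)/p₁ = 0.291 / 0.649 ≈ 0.4484
  upper = min{1, (1 − p₀)/p₁} = 0.642 / 0.649 ≈ 0.9892

0.448 ≤ PN ≤ 0.989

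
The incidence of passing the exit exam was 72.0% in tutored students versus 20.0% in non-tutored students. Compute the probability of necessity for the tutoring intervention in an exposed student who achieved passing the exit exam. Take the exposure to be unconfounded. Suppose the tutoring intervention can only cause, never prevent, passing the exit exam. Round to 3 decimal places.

PN ≈ 0.722

p₁ = 0.72, p₀ = 0.2.
Under exogeneity and monotonicity, PN = (p₁ − p₀) / p₁.
PN = (0.72 − 0.2) / 0.72 = 0.52 / 0.72 ≈ 0.7222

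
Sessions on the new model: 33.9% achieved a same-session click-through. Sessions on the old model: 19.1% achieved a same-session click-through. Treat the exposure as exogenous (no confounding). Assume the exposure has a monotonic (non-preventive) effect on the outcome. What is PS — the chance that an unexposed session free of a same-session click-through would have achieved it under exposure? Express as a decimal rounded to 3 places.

PS ≈ 0.183

p₁ = 0.339, p₀ = 0.191.
Under exogeneity and monotonicity, PS = (p₁ − p₀) / (1 − p₀).
PS = (0.339 − 0.191) / (1 − 0.191) = 0.148 / 0.809 ≈ 0.1829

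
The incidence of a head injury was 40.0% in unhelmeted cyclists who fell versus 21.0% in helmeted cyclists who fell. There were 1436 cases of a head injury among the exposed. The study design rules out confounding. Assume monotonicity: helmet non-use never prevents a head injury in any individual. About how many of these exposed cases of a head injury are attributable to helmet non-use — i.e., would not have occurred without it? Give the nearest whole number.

p₁ = 0.4, p₀ = 0.21.
PN = (p₁ − p₀)/p₁ = (0.4 − 0.21) / 0.4 ≈ 0.47500.
Attributable cases ≈ PN × (exposed cases) = 0.47500 × 1436 ≈ 682.10.

about 682 cases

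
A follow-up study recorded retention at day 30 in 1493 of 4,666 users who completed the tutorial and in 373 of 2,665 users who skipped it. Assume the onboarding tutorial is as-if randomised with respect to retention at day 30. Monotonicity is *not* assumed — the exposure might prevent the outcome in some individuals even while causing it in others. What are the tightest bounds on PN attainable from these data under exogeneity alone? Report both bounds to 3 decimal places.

0.563 ≤ PN ≤ 1.000

p₁ = P(outcome | exposed) = 1493/4666 = 0.31997
p₀ = P(outcome | unexposed) = 373/2665 = 0.13996
Under exogeneity alone the bounds on PN are max{0,(p₁−p₀)/p₁} ≤ PN ≤ min{1,(1−p₀)/p₁}.
  lower = (p₁ − p₀)/p₁ = 0.18001 / 0.31997 ≈ 0.5626
  upper = min{1, (1 − p₀)/p₁} = 0.86004 / 0.31997 ≈ 2.6878 → capped at 1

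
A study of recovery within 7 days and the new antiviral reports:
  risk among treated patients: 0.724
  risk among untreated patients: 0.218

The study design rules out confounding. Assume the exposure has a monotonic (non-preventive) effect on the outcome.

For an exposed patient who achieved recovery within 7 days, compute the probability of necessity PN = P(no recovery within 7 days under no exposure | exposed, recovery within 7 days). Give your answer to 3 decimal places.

PN ≈ 0.699

Let p₁ = 0.724, p₀ = 0.218.
Under exogeneity and monotonicity, PN = (p₁ − p₀) / p₁.
PN = (0.724 − 0.218) / 0.724 = 0.506 / 0.724 ≈ 0.6989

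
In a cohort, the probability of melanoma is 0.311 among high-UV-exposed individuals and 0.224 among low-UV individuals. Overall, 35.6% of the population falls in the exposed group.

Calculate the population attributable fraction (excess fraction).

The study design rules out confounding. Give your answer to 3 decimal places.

PAF ≈ 0.121

Let p₁ = 0.311, p₀ = 0.224.
Overall risk P(Y=1) = π·p₁ + (1−π)·p₀ = 0.356×0.311 + 0.644×0.224 = 0.25497.
Under exogeneity, PAF = [P(Y=1) − p₀] / P(Y=1).
PAF = (0.25497 − 0.224) / 0.25497 ≈ 0.1215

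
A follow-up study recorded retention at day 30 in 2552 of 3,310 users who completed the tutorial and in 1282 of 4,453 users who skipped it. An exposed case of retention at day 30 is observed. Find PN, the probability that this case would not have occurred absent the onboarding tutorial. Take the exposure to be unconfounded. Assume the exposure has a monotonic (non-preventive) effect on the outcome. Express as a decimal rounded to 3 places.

PN ≈ 0.627

p₁ = P(outcome | exposed) = 2552/3310 = 0.771
p₀ = P(outcome | unexposed) = 1282/4453 = 0.2879
Under exogeneity and monotonicity, PN = (p₁ − p₀) / p₁.
PN = (0.771 − 0.2879) / 0.771 = 0.4831 / 0.771 ≈ 0.6266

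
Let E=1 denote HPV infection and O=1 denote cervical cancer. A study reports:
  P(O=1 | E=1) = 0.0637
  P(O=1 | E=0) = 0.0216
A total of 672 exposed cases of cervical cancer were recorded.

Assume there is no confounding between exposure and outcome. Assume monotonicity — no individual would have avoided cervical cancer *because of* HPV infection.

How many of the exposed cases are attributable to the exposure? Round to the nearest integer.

about 444 cases

Let p₁ = 0.0637, p₀ = 0.0216.
PN = (p₁ − p₀)/p₁ = (0.0637 − 0.0216) / 0.0637 ≈ 0.66091.
Attributable cases ≈ PN × (exposed cases) = 0.66091 × 672 ≈ 444.13.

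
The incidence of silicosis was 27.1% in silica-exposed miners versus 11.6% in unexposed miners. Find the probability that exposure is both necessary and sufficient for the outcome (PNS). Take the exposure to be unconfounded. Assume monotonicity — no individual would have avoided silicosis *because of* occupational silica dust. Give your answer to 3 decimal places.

PNS ≈ 0.155

p₁ = 0.271, p₀ = 0.116.
Under exogeneity and monotonicity, PNS = p₁ − p₀.
PNS = 0.271 − 0.116 = 0.155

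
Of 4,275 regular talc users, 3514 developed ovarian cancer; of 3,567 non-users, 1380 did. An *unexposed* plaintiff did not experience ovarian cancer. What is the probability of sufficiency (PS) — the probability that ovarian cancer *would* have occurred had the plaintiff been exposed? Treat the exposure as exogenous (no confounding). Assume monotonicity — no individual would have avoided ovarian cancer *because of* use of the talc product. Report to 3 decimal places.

p₁ = P(outcome | exposed) = 3514/4275 = 0.82199
p₀ = P(outcome | unexposed) = 1380/3567 = 0.38688
Under exogeneity and monotonicity, PS = (p₁ − p₀) / (1 − p₀).
PS = (0.82199 − 0.38688) / (1 − 0.38688) = 0.43511 / 0.61312 ≈ 0.7097

PS ≈ 0.710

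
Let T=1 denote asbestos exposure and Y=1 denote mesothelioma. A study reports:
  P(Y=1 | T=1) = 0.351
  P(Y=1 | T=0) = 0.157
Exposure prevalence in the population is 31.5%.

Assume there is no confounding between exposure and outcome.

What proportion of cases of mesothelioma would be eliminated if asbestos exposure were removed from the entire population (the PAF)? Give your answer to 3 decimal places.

Let p₁ = 0.351, p₀ = 0.157.
Overall risk P(Y=1) = π·p₁ + (1−π)·p₀ = 0.315×0.351 + 0.685×0.157 = 0.21811.
Under exogeneity, PAF = [P(Y=1) − p₀] / P(Y=1).
PAF = (0.21811 − 0.157) / 0.21811 ≈ 0.2802

PAF ≈ 0.280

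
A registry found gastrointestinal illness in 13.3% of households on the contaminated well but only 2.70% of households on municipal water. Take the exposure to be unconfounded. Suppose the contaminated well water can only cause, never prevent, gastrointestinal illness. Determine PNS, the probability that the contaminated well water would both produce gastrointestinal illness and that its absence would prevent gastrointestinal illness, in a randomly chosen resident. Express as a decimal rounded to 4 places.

PNS ≈ 0.1060

p₁ = 0.133, p₀ = 0.027.
Under exogeneity and monotonicity, PNS = p₁ − p₀.
PNS = 0.133 − 0.027 = 0.106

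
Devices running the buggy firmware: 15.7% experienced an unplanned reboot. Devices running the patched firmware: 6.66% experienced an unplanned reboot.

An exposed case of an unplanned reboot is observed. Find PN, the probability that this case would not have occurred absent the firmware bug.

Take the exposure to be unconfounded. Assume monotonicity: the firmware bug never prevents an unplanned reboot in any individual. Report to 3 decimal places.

p₁ = 0.157, p₀ = 0.0666.
Under exogeneity and monotonicity, PN = (p₁ − p₀) / p₁.
PN = (0.157 − 0.0666) / 0.157 = 0.0904 / 0.157 ≈ 0.5758

PN ≈ 0.576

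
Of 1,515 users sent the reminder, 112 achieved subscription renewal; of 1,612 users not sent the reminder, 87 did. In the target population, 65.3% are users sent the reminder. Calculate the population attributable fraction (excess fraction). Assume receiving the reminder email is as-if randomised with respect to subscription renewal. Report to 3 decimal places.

p₁ = P(outcome | exposed) = 112/1515 = 0.073927
p₀ = P(outcome | unexposed) = 87/1612 = 0.05397
Overall risk P(Y=1) = π·p₁ + (1−π)·p₀ = 0.653×0.073927 + 0.347×0.05397 = 0.067002.
Under exogeneity, PAF = [P(Y=1) − p₀] / P(Y=1).
PAF = (0.067002 − 0.05397) / 0.067002 ≈ 0.1945

PAF ≈ 0.195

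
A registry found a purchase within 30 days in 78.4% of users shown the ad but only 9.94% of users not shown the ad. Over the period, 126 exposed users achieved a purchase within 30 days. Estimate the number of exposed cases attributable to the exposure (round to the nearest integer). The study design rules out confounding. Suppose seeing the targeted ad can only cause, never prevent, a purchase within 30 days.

p₁ = 0.784, p₀ = 0.0994.
PN = (p₁ − p₀)/p₁ = (0.784 − 0.0994) / 0.784 ≈ 0.87321.
Attributable cases ≈ PN × (exposed cases) = 0.87321 × 126 ≈ 110.03.

about 110 cases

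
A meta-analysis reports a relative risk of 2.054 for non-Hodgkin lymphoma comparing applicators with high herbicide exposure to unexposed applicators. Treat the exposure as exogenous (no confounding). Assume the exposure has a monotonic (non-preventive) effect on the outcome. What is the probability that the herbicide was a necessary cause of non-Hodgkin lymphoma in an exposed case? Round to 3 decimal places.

PN ≈ 0.513

Under exogeneity and monotonicity, PN = (RR − 1) / RR = 1 − 1/RR.
PN = (2.054 − 1) / 2.054 = 1.054 / 2.054 ≈ 0.5131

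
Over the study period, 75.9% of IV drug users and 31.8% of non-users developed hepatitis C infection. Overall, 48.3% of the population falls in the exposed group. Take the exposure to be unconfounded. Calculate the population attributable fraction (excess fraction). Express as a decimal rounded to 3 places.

PAF ≈ 0.401

p₁ = 0.759, p₀ = 0.318.
Overall risk P(Y=1) = π·p₁ + (1−π)·p₀ = 0.483×0.759 + 0.517×0.318 = 0.531.
Under exogeneity, PAF = [P(Y=1) − p₀] / P(Y=1).
PAF = (0.531 − 0.318) / 0.531 ≈ 0.4011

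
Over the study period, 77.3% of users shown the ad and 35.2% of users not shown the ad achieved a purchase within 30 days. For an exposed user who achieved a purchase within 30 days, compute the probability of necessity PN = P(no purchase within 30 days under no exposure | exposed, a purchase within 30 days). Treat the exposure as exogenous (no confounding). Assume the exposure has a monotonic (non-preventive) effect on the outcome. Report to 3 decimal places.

PN ≈ 0.545

p₁ = 0.773, p₀ = 0.352.
Under exogeneity and monotonicity, PN = (p₁ − p₀) / p₁.
PN = (0.773 − 0.352) / 0.773 = 0.421 / 0.773 ≈ 0.5446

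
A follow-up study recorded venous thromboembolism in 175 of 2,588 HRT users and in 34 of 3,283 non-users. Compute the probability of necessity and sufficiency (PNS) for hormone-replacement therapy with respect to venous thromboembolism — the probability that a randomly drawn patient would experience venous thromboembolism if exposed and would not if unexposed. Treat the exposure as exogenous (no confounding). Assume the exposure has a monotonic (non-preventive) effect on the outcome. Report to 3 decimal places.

PNS ≈ 0.057

p₁ = P(outcome | exposed) = 175/2588 = 0.06762
p₀ = P(outcome | unexposed) = 34/3283 = 0.010356
Under exogeneity and monotonicity, PNS = p₁ − p₀.
PNS = 0.06762 − 0.010356 = 0.057263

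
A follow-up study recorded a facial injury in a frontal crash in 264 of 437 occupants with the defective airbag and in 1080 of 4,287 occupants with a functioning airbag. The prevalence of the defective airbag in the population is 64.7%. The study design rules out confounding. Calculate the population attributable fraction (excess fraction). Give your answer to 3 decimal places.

p₁ = P(outcome | exposed) = 264/437 = 0.60412
p₀ = P(outcome | unexposed) = 1080/4287 = 0.25192
Overall risk P(Y=1) = π·p₁ + (1−π)·p₀ = 0.647×0.60412 + 0.353×0.25192 = 0.47979.
Under exogeneity, PAF = [P(Y=1) − p₀] / P(Y=1).
PAF = (0.47979 − 0.25192) / 0.47979 ≈ 0.4749

PAF ≈ 0.475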